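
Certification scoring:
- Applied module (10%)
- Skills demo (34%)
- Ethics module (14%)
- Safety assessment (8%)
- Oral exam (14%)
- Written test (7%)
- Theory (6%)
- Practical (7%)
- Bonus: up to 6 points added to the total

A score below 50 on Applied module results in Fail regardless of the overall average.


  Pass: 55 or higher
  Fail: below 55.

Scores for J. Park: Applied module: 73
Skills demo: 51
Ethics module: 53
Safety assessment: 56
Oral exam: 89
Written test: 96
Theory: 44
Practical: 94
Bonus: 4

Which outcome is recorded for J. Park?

Pass

Applied module score 73 ≥ 50: minimum met.
Weighted total:
  Applied module 73 × 0.1 = 7.3
  Skills demo 51 × 0.34 = 17.34
  Ethics module 53 × 0.14 = 7.42
  Safety assessment 56 × 0.08 = 4.48
  Oral exam 89 × 0.14 = 12.46
  Written test 96 × 0.07 = 6.72
  Theory 44 × 0.06 = 2.64
  Practical 94 × 0.07 = 6.58
Sum = 64.94
Bonus: 64.94 + 4 = 68.94
68.94 ≥ 55 → Pass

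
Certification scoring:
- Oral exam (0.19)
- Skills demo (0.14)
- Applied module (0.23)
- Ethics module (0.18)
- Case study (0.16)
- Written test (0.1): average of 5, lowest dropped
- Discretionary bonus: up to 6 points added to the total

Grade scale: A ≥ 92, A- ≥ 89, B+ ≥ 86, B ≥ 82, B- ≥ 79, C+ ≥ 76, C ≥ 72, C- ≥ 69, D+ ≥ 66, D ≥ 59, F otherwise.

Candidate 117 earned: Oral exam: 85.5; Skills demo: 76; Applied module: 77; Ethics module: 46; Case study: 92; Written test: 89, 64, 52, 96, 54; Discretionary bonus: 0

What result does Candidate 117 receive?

Written test: drop 52 → average of remaining 4 = 303/4 = 75.75
Weighted total:
  Oral exam 85.5 × 0.19 = 16.245
  Skills demo 76 × 0.14 = 10.64
  Applied module 77 × 0.23 = 17.71
  Ethics module 46 × 0.18 = 8.28
  Case study 92 × 0.16 = 14.72
  Written test 75.75 × 0.1 = 7.575
Sum = 75.17
Discretionary bonus: 75.17 + 0 = 75.17
75.17 is ≥ 72 and < 76 → C

C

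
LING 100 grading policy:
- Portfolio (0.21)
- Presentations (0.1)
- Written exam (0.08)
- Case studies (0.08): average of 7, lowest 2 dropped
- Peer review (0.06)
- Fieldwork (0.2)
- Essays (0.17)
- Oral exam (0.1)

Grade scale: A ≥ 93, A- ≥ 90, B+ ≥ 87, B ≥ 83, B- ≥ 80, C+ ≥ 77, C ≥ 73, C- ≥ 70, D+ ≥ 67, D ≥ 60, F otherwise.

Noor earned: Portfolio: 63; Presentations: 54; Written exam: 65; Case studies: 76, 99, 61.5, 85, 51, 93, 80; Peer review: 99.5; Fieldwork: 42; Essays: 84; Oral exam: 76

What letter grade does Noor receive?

Case studies: drop 51, 61.5 → average of remaining 5 = 433/5 = 86.6
Weighted total:
  Portfolio 63 × 0.21 = 13.23
  Presentations 54 × 0.1 = 5.4
  Written exam 65 × 0.08 = 5.2
  Case studies 86.6 × 0.08 = 6.928
  Peer review 99.5 × 0.06 = 5.97
  Fieldwork 42 × 0.2 = 8.4
  Essays 84 × 0.17 = 14.28
  Oral exam 76 × 0.1 = 7.6
Sum = 67.008
67.008 is ≥ 67 and < 70 → D+

D+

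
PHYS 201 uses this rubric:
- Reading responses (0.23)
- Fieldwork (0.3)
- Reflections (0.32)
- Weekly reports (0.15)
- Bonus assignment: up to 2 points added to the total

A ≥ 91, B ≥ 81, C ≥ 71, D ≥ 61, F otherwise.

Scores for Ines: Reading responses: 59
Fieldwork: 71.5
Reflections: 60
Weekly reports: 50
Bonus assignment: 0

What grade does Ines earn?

D

Weighted total:
  Reading responses 59 × 0.23 = 13.57
  Fieldwork 71.5 × 0.3 = 21.45
  Reflections 60 × 0.32 = 19.2
  Weekly reports 50 × 0.15 = 7.5
Sum = 61.72
Bonus assignment: 61.72 + 0 = 61.72
61.72 is ≥ 61 and < 71 → D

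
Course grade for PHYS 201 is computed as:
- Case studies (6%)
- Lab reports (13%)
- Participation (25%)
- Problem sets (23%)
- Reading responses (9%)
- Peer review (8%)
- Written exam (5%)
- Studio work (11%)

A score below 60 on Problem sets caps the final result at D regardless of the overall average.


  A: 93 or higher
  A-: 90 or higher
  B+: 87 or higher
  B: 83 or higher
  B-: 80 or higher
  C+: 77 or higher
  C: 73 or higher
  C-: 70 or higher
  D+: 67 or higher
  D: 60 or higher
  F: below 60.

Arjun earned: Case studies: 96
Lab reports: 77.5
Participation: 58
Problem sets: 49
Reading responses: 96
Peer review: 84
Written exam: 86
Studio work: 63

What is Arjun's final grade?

D

Problem sets score 49 < 60: minimum not met.
Weighted total:
  Case studies 96 × 0.06 = 5.76
  Lab reports 77.5 × 0.13 = 10.075
  Participation 58 × 0.25 = 14.5
  Problem sets 49 × 0.23 = 11.27
  Reading responses 96 × 0.09 = 8.64
  Peer review 84 × 0.08 = 6.72
  Written exam 86 × 0.05 = 4.3
  Studio work 63 × 0.11 = 6.93
Sum = 68.195
68.195 would be D+; cap at D applies → D.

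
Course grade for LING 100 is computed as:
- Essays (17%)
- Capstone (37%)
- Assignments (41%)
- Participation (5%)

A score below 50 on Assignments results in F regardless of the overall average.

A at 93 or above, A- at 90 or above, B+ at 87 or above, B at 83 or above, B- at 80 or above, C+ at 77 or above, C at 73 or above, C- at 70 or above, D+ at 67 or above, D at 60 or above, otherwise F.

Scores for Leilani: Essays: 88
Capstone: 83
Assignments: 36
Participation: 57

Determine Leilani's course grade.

F

Assignments score 36 < 50: minimum not met.
Weighted total:
  Essays 88 × 0.17 = 14.96
  Capstone 83 × 0.37 = 30.71
  Assignments 36 × 0.41 = 14.76
  Participation 57 × 0.05 = 2.85
Sum = 63.28
Because the Assignments minimum was not met, the result is F.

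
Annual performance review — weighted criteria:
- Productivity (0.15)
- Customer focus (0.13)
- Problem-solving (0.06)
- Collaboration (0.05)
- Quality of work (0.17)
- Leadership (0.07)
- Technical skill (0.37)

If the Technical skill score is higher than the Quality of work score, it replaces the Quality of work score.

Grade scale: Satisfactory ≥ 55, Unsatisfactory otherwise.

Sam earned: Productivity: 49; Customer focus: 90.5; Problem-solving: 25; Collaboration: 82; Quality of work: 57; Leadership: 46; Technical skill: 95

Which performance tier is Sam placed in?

Technical skill (95) > Quality of work (57), so Quality of work counts as 95.
Weighted total:
  Productivity 49 × 0.15 = 7.35
  Customer focus 90.5 × 0.13 = 11.765
  Problem-solving 25 × 0.06 = 1.5
  Collaboration 82 × 0.05 = 4.1
  Quality of work 95 × 0.17 = 16.15
  Leadership 46 × 0.07 = 3.22
  Technical skill 95 × 0.37 = 35.15
Sum = 79.235
79.235 ≥ 55 → Satisfactory

Satisfactory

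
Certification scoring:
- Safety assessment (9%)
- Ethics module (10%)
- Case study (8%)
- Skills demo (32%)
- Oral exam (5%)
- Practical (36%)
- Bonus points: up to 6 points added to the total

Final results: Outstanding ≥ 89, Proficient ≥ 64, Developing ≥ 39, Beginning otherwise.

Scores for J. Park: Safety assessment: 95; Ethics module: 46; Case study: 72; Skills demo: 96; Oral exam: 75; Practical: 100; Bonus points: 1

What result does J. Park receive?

Weighted total:
  Safety assessment 95 × 0.09 = 8.55
  Ethics module 46 × 0.1 = 4.6
  Case study 72 × 0.08 = 5.76
  Skills demo 96 × 0.32 = 30.72
  Oral exam 75 × 0.05 = 3.75
  Practical 100 × 0.36 = 36
Sum = 89.38
Bonus points: 89.38 + 1 = 90.38
90.38 ≥ 89 → Outstanding

Outstanding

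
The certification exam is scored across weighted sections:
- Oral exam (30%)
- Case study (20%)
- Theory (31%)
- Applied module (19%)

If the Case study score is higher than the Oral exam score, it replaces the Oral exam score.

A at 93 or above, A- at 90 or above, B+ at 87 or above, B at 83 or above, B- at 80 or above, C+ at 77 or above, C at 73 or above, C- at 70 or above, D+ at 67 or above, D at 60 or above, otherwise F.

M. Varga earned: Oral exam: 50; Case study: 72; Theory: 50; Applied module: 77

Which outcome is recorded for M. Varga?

Case study (72) > Oral exam (50), so Oral exam counts as 72.
Weighted total:
  Oral exam 72 × 0.3 = 21.6
  Case study 72 × 0.2 = 14.4
  Theory 50 × 0.31 = 15.5
  Applied module 77 × 0.19 = 14.63
Sum = 66.13
66.13 is ≥ 60 and < 67 → D

D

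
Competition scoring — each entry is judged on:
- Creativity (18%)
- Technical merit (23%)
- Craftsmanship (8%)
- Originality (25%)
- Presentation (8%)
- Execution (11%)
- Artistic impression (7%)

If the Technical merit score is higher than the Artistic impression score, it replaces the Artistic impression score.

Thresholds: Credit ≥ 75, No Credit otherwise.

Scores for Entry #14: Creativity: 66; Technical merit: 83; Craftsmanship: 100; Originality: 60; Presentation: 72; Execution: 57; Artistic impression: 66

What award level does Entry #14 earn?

No Credit

Technical merit (83) > Artistic impression (66), so Artistic impression counts as 83.
Weighted total:
  Creativity 66 × 0.18 = 11.88
  Technical merit 83 × 0.23 = 19.09
  Craftsmanship 100 × 0.08 = 8
  Originality 60 × 0.25 = 15
  Presentation 72 × 0.08 = 5.76
  Execution 57 × 0.11 = 6.27
  Artistic impression 83 × 0.07 = 5.81
Sum = 71.81
71.81 < 75 → No Credit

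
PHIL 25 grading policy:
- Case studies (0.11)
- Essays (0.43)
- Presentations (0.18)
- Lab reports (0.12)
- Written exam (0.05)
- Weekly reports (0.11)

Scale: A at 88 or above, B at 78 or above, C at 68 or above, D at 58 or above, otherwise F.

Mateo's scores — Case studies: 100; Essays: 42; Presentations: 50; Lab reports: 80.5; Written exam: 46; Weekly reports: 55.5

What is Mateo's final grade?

Weighted total:
  Case studies 100 × 0.11 = 11
  Essays 42 × 0.43 = 18.06
  Presentations 50 × 0.18 = 9
  Lab reports 80.5 × 0.12 = 9.66
  Written exam 46 × 0.05 = 2.3
  Weekly reports 55.5 × 0.11 = 6.105
Sum = 56.125
56.125 < 58 → F

F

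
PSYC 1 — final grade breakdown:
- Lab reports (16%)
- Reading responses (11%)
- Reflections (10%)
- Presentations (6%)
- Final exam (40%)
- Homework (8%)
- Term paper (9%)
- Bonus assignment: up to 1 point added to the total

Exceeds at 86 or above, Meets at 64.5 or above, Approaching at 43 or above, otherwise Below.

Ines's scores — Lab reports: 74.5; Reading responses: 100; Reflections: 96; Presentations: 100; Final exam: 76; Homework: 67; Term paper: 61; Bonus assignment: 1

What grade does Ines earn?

Meets

Weighted total:
  Lab reports 74.5 × 0.16 = 11.92
  Reading responses 100 × 0.11 = 11
  Reflections 96 × 0.1 = 9.6
  Presentations 100 × 0.06 = 6
  Final exam 76 × 0.4 = 30.4
  Homework 67 × 0.08 = 5.36
  Term paper 61 × 0.09 = 5.49
Sum = 79.77
Bonus assignment: 79.77 + 1 = 80.77
80.77 is ≥ 64.5 and < 86 → Meets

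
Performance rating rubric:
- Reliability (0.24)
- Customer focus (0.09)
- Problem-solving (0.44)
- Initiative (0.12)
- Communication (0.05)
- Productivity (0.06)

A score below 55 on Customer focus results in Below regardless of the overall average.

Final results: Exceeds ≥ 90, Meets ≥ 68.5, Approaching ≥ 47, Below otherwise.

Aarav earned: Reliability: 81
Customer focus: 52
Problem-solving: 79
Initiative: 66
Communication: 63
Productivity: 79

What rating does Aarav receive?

Below

Customer focus score 52 < 55: minimum not met.
Weighted total:
  Reliability 81 × 0.24 = 19.44
  Customer focus 52 × 0.09 = 4.68
  Problem-solving 79 × 0.44 = 34.76
  Initiative 66 × 0.12 = 7.92
  Communication 63 × 0.05 = 3.15
  Productivity 79 × 0.06 = 4.74
Sum = 74.69
Because the Customer focus minimum was not met, the result is Below.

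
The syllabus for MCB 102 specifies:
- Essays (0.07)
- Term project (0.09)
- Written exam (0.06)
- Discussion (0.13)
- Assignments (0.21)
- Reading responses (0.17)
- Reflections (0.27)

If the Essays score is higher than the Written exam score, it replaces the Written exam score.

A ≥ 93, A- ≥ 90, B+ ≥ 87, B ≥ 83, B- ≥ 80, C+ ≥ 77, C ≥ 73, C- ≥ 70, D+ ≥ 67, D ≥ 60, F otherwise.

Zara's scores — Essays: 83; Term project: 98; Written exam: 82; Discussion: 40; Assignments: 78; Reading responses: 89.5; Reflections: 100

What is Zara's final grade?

B

Essays (83) > Written exam (82), so Written exam counts as 83.
Weighted total:
  Essays 83 × 0.07 = 5.81
  Term project 98 × 0.09 = 8.82
  Written exam 83 × 0.06 = 4.98
  Discussion 40 × 0.13 = 5.2
  Assignments 78 × 0.21 = 16.38
  Reading responses 89.5 × 0.17 = 15.215
  Reflections 100 × 0.27 = 27
Sum = 83.405
83.405 is ≥ 83 and < 87 → B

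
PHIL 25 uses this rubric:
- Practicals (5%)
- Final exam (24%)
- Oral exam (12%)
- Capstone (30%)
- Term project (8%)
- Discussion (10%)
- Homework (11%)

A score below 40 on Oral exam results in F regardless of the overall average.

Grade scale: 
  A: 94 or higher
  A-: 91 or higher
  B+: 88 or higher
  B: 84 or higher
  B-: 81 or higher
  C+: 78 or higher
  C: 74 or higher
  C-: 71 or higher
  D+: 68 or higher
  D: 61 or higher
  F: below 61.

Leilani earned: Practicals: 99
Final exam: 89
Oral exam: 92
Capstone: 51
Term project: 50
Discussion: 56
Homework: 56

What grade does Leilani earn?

Oral exam score 92 ≥ 40: minimum met.
Weighted total:
  Practicals 99 × 0.05 = 4.95
  Final exam 89 × 0.24 = 21.36
  Oral exam 92 × 0.12 = 11.04
  Capstone 51 × 0.3 = 15.3
  Term project 50 × 0.08 = 4
  Discussion 56 × 0.1 = 5.6
  Homework 56 × 0.11 = 6.16
Sum = 68.41
68.41 is ≥ 68 and < 71 → D+

D+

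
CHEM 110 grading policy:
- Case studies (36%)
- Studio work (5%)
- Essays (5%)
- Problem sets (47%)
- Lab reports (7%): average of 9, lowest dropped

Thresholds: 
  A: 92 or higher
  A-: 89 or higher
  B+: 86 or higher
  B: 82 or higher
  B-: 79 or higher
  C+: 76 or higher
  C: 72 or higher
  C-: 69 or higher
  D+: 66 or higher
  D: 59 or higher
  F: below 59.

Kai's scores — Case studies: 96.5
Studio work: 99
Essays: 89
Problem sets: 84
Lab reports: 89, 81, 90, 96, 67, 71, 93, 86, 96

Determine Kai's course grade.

A-

Lab reports: drop 67 → average of remaining 8 = 702/8 = 87.75
Weighted total:
  Case studies 96.5 × 0.36 = 34.74
  Studio work 99 × 0.05 = 4.95
  Essays 89 × 0.05 = 4.45
  Problem sets 84 × 0.47 = 39.48
  Lab reports 87.75 × 0.07 = 6.1425
Sum = 89.7625
89.7625 is ≥ 89 and < 92 → A-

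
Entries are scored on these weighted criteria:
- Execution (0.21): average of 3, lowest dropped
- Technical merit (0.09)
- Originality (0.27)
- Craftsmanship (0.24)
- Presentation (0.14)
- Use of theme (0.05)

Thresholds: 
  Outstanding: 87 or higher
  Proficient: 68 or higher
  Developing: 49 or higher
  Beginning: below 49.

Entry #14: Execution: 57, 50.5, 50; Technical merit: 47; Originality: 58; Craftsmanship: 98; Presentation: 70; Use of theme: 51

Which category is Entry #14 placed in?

Developing

Execution: drop 50 → average of remaining 2 = 107.5/2 = 53.75
Weighted total:
  Execution 53.75 × 0.21 = 11.2875
  Technical merit 47 × 0.09 = 4.23
  Originality 58 × 0.27 = 15.66
  Craftsmanship 98 × 0.24 = 23.52
  Presentation 70 × 0.14 = 9.8
  Use of theme 51 × 0.05 = 2.55
Sum = 67.0475
67.0475 is ≥ 49 and < 68 → Developing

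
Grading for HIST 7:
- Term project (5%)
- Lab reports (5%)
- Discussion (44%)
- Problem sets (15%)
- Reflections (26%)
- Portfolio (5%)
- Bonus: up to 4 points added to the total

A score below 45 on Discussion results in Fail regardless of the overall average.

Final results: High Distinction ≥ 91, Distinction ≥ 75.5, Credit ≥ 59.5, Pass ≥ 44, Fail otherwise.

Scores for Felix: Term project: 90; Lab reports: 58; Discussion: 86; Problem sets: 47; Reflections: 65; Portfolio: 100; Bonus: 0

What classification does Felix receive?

Discussion score 86 ≥ 45: minimum met.
Weighted total:
  Term project 90 × 0.05 = 4.5
  Lab reports 58 × 0.05 = 2.9
  Discussion 86 × 0.44 = 37.84
  Problem sets 47 × 0.15 = 7.05
  Reflections 65 × 0.26 = 16.9
  Portfolio 100 × 0.05 = 5
Sum = 74.19
Bonus: 74.19 + 0 = 74.19
74.19 is ≥ 59.5 and < 75.5 → Credit

Credit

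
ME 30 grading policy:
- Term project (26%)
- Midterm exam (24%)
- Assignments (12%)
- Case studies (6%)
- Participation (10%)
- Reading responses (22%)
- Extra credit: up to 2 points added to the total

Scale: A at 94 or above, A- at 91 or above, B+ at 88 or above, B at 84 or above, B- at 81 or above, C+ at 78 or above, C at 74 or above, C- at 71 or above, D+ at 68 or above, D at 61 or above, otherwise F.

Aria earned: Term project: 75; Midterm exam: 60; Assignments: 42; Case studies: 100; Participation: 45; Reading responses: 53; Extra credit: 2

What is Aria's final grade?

Weighted total:
  Term project 75 × 0.26 = 19.5
  Midterm exam 60 × 0.24 = 14.4
  Assignments 42 × 0.12 = 5.04
  Case studies 100 × 0.06 = 6
  Participation 45 × 0.1 = 4.5
  Reading responses 53 × 0.22 = 11.66
Sum = 61.1
Extra credit: 61.1 + 2 = 63.1
63.1 is ≥ 61 and < 68 → D

D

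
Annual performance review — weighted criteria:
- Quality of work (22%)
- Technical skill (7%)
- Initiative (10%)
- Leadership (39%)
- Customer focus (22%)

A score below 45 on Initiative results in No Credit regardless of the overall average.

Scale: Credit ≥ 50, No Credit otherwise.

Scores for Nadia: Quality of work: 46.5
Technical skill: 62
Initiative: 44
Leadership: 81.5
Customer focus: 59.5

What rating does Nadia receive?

Initiative score 44 < 45: minimum not met.
Weighted total:
  Quality of work 46.5 × 0.22 = 10.23
  Technical skill 62 × 0.07 = 4.34
  Initiative 44 × 0.1 = 4.4
  Leadership 81.5 × 0.39 = 31.785
  Customer focus 59.5 × 0.22 = 13.09
Sum = 63.845
Because the Initiative minimum was not met, the result is No Credit.

No Credit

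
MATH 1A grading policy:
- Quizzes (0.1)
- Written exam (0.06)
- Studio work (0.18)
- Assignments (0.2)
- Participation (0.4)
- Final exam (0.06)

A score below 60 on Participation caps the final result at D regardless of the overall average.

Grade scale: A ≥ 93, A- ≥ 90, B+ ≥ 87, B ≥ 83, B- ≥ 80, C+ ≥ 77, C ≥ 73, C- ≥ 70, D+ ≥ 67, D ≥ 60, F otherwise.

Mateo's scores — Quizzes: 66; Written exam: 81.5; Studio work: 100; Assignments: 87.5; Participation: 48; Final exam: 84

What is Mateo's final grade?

Participation score 48 < 60: minimum not met.
Weighted total:
  Quizzes 66 × 0.1 = 6.6
  Written exam 81.5 × 0.06 = 4.89
  Studio work 100 × 0.18 = 18
  Assignments 87.5 × 0.2 = 17.5
  Participation 48 × 0.4 = 19.2
  Final exam 84 × 0.06 = 5.04
Sum = 71.23
71.23 would be C-; cap at D applies → D.

D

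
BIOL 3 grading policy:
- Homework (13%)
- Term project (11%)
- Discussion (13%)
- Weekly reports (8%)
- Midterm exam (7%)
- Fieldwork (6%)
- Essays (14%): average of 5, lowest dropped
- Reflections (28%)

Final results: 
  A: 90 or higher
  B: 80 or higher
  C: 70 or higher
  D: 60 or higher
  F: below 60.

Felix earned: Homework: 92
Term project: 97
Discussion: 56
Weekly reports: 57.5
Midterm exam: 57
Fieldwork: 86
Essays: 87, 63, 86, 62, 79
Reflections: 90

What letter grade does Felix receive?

C

Essays: drop 62 → average of remaining 4 = 315/4 = 78.75
Weighted total:
  Homework 92 × 0.13 = 11.96
  Term project 97 × 0.11 = 10.67
  Discussion 56 × 0.13 = 7.28
  Weekly reports 57.5 × 0.08 = 4.6
  Midterm exam 57 × 0.07 = 3.99
  Fieldwork 86 × 0.06 = 5.16
  Essays 78.75 × 0.14 = 11.025
  Reflections 90 × 0.28 = 25.2
Sum = 79.885
79.885 is ≥ 70 and < 80 → C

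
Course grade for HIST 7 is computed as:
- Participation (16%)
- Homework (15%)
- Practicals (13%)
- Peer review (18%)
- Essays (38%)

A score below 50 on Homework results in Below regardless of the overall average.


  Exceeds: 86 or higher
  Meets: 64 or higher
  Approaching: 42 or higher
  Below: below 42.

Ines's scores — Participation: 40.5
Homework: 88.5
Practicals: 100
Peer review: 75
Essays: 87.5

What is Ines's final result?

Meets

Homework score 88.5 ≥ 50: minimum met.
Weighted total:
  Participation 40.5 × 0.16 = 6.48
  Homework 88.5 × 0.15 = 13.275
  Practicals 100 × 0.13 = 13
  Peer review 75 × 0.18 = 13.5
  Essays 87.5 × 0.38 = 33.25
Sum = 79.505
79.505 is ≥ 64 and < 86 → Meets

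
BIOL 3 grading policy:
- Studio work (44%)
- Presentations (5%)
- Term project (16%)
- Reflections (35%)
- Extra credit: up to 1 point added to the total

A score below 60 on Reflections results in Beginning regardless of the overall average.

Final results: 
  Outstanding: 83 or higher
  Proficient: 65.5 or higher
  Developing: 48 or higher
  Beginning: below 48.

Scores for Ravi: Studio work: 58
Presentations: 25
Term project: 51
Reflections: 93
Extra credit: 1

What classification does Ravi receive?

Reflections score 93 ≥ 60: minimum met.
Weighted total:
  Studio work 58 × 0.44 = 25.52
  Presentations 25 × 0.05 = 1.25
  Term project 51 × 0.16 = 8.16
  Reflections 93 × 0.35 = 32.55
Sum = 67.48
Extra credit: 67.48 + 1 = 68.48
68.48 is ≥ 65.5 and < 83 → Proficient

Proficient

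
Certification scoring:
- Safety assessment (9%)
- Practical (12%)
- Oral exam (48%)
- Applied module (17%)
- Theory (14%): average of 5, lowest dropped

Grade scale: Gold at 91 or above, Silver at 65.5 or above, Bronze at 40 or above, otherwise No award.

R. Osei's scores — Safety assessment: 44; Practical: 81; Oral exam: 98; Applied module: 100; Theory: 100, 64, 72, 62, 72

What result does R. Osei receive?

Silver

Theory: drop 62 → average of remaining 4 = 308/4 = 77
Weighted total:
  Safety assessment 44 × 0.09 = 3.96
  Practical 81 × 0.12 = 9.72
  Oral exam 98 × 0.48 = 47.04
  Applied module 100 × 0.17 = 17
  Theory 77 × 0.14 = 10.78
Sum = 88.5
88.5 is ≥ 65.5 and < 91 → Silver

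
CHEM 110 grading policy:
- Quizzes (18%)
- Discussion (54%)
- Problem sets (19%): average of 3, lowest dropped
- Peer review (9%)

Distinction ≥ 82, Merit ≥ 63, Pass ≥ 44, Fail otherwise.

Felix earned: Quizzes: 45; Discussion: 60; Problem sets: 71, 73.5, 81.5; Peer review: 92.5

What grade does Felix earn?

Merit

Problem sets: drop 71 → average of remaining 2 = 155/2 = 77.5
Weighted total:
  Quizzes 45 × 0.18 = 8.1
  Discussion 60 × 0.54 = 32.4
  Problem sets 77.5 × 0.19 = 14.725
  Peer review 92.5 × 0.09 = 8.325
Sum = 63.55
63.55 is ≥ 63 and < 82 → Merit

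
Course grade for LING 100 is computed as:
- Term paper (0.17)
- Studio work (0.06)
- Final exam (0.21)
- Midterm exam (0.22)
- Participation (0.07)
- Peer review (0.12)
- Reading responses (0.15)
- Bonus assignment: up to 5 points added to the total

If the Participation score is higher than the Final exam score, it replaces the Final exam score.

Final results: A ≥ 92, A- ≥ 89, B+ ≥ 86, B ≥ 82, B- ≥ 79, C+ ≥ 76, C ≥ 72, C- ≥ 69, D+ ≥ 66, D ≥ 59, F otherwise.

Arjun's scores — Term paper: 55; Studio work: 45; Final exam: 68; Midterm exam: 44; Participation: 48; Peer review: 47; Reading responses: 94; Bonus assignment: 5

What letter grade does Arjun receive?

D

Participation (48) ≤ Final exam (68), so Final exam stays at 68.
Weighted total:
  Term paper 55 × 0.17 = 9.35
  Studio work 45 × 0.06 = 2.7
  Final exam 68 × 0.21 = 14.28
  Midterm exam 44 × 0.22 = 9.68
  Participation 48 × 0.07 = 3.36
  Peer review 47 × 0.12 = 5.64
  Reading responses 94 × 0.15 = 14.1
Sum = 59.11
Bonus assignment: 59.11 + 5 = 64.11
64.11 is ≥ 59 and < 66 → D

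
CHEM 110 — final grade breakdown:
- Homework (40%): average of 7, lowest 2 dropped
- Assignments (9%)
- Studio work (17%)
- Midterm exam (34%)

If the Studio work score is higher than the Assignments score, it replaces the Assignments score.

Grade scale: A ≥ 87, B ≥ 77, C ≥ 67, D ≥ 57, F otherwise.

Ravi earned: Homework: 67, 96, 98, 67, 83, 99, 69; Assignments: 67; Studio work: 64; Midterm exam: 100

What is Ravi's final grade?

Homework: drop 67, 67 → average of remaining 5 = 445/5 = 89
Studio work (64) ≤ Assignments (67), so Assignments stays at 67.
Weighted total:
  Homework 89 × 0.4 = 35.6
  Assignments 67 × 0.09 = 6.03
  Studio work 64 × 0.17 = 10.88
  Midterm exam 100 × 0.34 = 34
Sum = 86.51
86.51 is ≥ 77 and < 87 → B

B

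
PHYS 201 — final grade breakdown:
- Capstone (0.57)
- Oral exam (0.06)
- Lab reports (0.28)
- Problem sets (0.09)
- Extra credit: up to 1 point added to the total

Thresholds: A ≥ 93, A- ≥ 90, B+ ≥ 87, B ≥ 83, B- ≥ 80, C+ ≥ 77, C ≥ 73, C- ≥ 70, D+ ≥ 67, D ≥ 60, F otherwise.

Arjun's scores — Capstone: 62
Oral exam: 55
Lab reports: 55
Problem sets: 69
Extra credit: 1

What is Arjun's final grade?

D

Weighted total:
  Capstone 62 × 0.57 = 35.34
  Oral exam 55 × 0.06 = 3.3
  Lab reports 55 × 0.28 = 15.4
  Problem sets 69 × 0.09 = 6.21
Sum = 60.25
Extra credit: 60.25 + 1 = 61.25
61.25 is ≥ 60 and < 67 → D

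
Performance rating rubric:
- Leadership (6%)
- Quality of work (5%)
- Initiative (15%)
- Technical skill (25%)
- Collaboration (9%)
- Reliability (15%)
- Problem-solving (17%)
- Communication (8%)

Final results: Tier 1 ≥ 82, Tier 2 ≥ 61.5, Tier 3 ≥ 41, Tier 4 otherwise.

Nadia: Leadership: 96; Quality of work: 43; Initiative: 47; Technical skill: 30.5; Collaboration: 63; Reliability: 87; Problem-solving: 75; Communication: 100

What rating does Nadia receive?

Weighted total:
  Leadership 96 × 0.06 = 5.76
  Quality of work 43 × 0.05 = 2.15
  Initiative 47 × 0.15 = 7.05
  Technical skill 30.5 × 0.25 = 7.625
  Collaboration 63 × 0.09 = 5.67
  Reliability 87 × 0.15 = 13.05
  Problem-solving 75 × 0.17 = 12.75
  Communication 100 × 0.08 = 8
Sum = 62.055
62.055 is ≥ 61.5 and < 82 → Tier 2

Tier 2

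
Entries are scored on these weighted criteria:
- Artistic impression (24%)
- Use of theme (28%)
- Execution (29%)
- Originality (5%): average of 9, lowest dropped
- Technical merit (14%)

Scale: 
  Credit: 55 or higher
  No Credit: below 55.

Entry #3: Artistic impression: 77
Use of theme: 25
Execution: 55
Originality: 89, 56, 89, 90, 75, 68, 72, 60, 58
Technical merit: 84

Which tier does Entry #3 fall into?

Originality: drop 56 → average of remaining 8 = 601/8 = 75.125
Weighted total:
  Artistic impression 77 × 0.24 = 18.48
  Use of theme 25 × 0.28 = 7
  Execution 55 × 0.29 = 15.95
  Originality 75.125 × 0.05 = 3.75625
  Technical merit 84 × 0.14 = 11.76
Sum = 56.94625
56.94625 ≥ 55 → Credit

Credit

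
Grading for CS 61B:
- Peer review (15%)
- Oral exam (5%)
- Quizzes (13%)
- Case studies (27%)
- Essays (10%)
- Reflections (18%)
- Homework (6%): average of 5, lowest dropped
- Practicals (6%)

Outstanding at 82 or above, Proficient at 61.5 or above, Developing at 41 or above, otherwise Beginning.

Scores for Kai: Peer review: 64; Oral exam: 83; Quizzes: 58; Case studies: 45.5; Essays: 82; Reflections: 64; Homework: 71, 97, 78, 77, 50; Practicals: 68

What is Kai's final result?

Proficient

Homework: drop 50 → average of remaining 4 = 323/4 = 80.75
Weighted total:
  Peer review 64 × 0.15 = 9.6
  Oral exam 83 × 0.05 = 4.15
  Quizzes 58 × 0.13 = 7.54
  Case studies 45.5 × 0.27 = 12.285
  Essays 82 × 0.1 = 8.2
  Reflections 64 × 0.18 = 11.52
  Homework 80.75 × 0.06 = 4.845
  Practicals 68 × 0.06 = 4.08
Sum = 62.22
62.22 is ≥ 61.5 and < 82 → Proficient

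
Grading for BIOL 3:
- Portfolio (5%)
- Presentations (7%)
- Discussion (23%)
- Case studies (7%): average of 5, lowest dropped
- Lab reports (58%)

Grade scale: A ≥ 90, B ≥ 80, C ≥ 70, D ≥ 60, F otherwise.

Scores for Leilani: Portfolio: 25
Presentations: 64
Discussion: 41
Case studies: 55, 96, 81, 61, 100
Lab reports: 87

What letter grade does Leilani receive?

Case studies: drop 55 → average of remaining 4 = 338/4 = 84.5
Weighted total:
  Portfolio 25 × 0.05 = 1.25
  Presentations 64 × 0.07 = 4.48
  Discussion 41 × 0.23 = 9.43
  Case studies 84.5 × 0.07 = 5.915
  Lab reports 87 × 0.58 = 50.46
Sum = 71.535
71.535 is ≥ 70 and < 80 → C

C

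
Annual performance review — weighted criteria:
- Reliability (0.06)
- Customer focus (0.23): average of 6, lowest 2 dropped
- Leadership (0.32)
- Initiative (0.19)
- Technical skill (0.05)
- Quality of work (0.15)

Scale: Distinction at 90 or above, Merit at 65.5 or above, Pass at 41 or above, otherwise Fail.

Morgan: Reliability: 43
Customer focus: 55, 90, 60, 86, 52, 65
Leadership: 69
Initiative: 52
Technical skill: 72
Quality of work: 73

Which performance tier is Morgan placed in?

Merit

Customer focus: drop 52, 55 → average of remaining 4 = 301/4 = 75.25
Weighted total:
  Reliability 43 × 0.06 = 2.58
  Customer focus 75.25 × 0.23 = 17.3075
  Leadership 69 × 0.32 = 22.08
  Initiative 52 × 0.19 = 9.88
  Technical skill 72 × 0.05 = 3.6
  Quality of work 73 × 0.15 = 10.95
Sum = 66.3975
66.3975 is ≥ 65.5 and < 90 → Merit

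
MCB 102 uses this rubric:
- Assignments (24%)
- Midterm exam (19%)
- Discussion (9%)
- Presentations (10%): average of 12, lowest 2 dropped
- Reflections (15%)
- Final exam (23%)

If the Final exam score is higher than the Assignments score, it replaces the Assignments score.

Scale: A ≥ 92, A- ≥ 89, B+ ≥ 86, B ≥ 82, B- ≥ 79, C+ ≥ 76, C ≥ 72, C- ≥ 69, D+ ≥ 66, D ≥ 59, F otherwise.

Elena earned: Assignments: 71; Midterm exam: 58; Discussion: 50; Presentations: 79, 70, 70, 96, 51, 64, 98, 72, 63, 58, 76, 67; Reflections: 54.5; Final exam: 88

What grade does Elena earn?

Presentations: drop 51, 58 → average of remaining 10 = 755/10 = 75.5
Final exam (88) > Assignments (71), so Assignments counts as 88.
Weighted total:
  Assignments 88 × 0.24 = 21.12
  Midterm exam 58 × 0.19 = 11.02
  Discussion 50 × 0.09 = 4.5
  Presentations 75.5 × 0.1 = 7.55
  Reflections 54.5 × 0.15 = 8.175
  Final exam 88 × 0.23 = 20.24
Sum = 72.605
72.605 is ≥ 72 and < 76 → C

C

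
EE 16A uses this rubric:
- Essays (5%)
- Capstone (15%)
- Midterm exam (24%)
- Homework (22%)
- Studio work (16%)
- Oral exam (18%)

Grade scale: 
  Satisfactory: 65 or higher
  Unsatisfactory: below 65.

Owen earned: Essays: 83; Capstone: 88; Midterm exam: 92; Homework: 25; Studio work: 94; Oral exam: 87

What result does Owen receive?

Satisfactory

Weighted total:
  Essays 83 × 0.05 = 4.15
  Capstone 88 × 0.15 = 13.2
  Midterm exam 92 × 0.24 = 22.08
  Homework 25 × 0.22 = 5.5
  Studio work 94 × 0.16 = 15.04
  Oral exam 87 × 0.18 = 15.66
Sum = 75.63
75.63 ≥ 65 → Satisfactory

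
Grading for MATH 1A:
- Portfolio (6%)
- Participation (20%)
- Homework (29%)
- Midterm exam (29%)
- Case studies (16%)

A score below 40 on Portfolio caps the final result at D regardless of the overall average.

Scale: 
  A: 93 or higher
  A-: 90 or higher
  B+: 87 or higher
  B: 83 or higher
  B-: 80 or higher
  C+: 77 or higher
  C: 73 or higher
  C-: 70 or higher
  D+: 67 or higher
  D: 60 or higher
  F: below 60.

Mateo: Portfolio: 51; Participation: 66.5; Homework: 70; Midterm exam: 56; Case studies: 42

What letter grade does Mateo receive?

Portfolio score 51 ≥ 40: minimum met.
Weighted total:
  Portfolio 51 × 0.06 = 3.06
  Participation 66.5 × 0.2 = 13.3
  Homework 70 × 0.29 = 20.3
  Midterm exam 56 × 0.29 = 16.24
  Case studies 42 × 0.16 = 6.72
Sum = 59.62
59.62 < 60 → F

F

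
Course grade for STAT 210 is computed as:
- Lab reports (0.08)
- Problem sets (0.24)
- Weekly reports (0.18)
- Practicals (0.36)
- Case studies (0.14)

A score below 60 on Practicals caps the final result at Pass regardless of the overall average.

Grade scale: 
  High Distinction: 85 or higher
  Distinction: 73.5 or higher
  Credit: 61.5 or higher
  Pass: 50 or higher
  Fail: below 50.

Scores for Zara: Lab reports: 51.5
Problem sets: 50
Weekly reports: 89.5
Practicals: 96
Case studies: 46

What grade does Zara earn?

Practicals score 96 ≥ 60: minimum met.
Weighted total:
  Lab reports 51.5 × 0.08 = 4.12
  Problem sets 50 × 0.24 = 12
  Weekly reports 89.5 × 0.18 = 16.11
  Practicals 96 × 0.36 = 34.56
  Case studies 46 × 0.14 = 6.44
Sum = 73.23
73.23 is ≥ 61.5 and < 73.5 → Credit

Credit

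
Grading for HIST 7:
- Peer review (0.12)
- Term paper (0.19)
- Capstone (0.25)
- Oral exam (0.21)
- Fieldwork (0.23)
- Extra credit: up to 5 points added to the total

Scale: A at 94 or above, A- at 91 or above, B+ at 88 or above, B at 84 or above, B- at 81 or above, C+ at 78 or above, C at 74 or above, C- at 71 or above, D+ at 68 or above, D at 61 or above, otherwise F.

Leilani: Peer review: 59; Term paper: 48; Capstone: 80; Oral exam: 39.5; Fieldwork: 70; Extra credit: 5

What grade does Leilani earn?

D

Weighted total:
  Peer review 59 × 0.12 = 7.08
  Term paper 48 × 0.19 = 9.12
  Capstone 80 × 0.25 = 20
  Oral exam 39.5 × 0.21 = 8.295
  Fieldwork 70 × 0.23 = 16.1
Sum = 60.595
Extra credit: 60.595 + 5 = 65.595
65.595 is ≥ 61 and < 68 → D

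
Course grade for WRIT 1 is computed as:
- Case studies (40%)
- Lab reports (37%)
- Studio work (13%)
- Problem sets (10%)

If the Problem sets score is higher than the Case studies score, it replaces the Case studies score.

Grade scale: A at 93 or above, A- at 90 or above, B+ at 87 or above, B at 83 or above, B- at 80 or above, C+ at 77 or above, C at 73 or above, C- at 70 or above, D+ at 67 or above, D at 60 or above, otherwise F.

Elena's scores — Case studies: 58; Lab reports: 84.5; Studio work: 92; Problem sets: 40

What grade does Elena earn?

C-

Problem sets (40) ≤ Case studies (58), so Case studies stays at 58.
Weighted total:
  Case studies 58 × 0.4 = 23.2
  Lab reports 84.5 × 0.37 = 31.265
  Studio work 92 × 0.13 = 11.96
  Problem sets 40 × 0.1 = 4
Sum = 70.425
70.425 is ≥ 70 and < 73 → C-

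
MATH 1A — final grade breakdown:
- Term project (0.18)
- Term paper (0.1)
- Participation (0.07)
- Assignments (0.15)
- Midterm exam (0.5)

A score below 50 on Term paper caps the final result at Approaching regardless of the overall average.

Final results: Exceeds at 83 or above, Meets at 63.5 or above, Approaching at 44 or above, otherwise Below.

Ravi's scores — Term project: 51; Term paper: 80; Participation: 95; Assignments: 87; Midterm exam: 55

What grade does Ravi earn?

Term paper score 80 ≥ 50: minimum met.
Weighted total:
  Term project 51 × 0.18 = 9.18
  Term paper 80 × 0.1 = 8
  Participation 95 × 0.07 = 6.65
  Assignments 87 × 0.15 = 13.05
  Midterm exam 55 × 0.5 = 27.5
Sum = 64.38
64.38 is ≥ 63.5 and < 83 → Meets

Meets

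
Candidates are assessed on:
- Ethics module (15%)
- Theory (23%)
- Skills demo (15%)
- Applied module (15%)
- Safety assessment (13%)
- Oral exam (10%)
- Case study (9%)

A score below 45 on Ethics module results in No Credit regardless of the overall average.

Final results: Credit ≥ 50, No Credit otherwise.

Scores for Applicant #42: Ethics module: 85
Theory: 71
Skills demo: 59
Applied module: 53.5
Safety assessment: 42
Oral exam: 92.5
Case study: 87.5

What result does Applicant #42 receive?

Ethics module score 85 ≥ 45: minimum met.
Weighted total:
  Ethics module 85 × 0.15 = 12.75
  Theory 71 × 0.23 = 16.33
  Skills demo 59 × 0.15 = 8.85
  Applied module 53.5 × 0.15 = 8.025
  Safety assessment 42 × 0.13 = 5.46
  Oral exam 92.5 × 0.1 = 9.25
  Case study 87.5 × 0.09 = 7.875
Sum = 68.54
68.54 ≥ 50 → Credit

Credit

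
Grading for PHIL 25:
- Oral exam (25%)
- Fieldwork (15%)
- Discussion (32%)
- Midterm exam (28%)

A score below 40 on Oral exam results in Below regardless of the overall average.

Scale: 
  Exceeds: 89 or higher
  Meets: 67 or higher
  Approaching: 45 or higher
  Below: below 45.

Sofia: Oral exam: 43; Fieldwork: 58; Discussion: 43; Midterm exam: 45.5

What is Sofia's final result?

Oral exam score 43 ≥ 40: minimum met.
Weighted total:
  Oral exam 43 × 0.25 = 10.75
  Fieldwork 58 × 0.15 = 8.7
  Discussion 43 × 0.32 = 13.76
  Midterm exam 45.5 × 0.28 = 12.74
Sum = 45.95
45.95 is ≥ 45 and < 67 → Approaching

Approaching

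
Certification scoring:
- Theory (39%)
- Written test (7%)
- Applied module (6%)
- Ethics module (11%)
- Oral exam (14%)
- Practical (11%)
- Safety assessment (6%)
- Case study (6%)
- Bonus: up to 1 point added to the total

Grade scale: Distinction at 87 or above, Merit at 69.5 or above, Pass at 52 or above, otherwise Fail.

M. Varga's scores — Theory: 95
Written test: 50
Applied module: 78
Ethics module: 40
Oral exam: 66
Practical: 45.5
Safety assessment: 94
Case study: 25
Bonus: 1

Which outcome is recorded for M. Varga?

Merit

Weighted total:
  Theory 95 × 0.39 = 37.05
  Written test 50 × 0.07 = 3.5
  Applied module 78 × 0.06 = 4.68
  Ethics module 40 × 0.11 = 4.4
  Oral exam 66 × 0.14 = 9.24
  Practical 45.5 × 0.11 = 5.005
  Safety assessment 94 × 0.06 = 5.64
  Case study 25 × 0.06 = 1.5
Sum = 71.015
Bonus: 71.015 + 1 = 72.015
72.015 is ≥ 69.5 and < 87 → Merit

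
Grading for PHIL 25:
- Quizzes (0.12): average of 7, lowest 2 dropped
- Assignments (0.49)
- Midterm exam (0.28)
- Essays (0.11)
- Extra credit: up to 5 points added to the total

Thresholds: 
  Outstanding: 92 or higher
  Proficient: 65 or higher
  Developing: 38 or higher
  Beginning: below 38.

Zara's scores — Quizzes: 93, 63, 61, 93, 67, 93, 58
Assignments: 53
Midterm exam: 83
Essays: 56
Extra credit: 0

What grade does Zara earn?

Quizzes: drop 58, 61 → average of remaining 5 = 409/5 = 81.8
Weighted total:
  Quizzes 81.8 × 0.12 = 9.816
  Assignments 53 × 0.49 = 25.97
  Midterm exam 83 × 0.28 = 23.24
  Essays 56 × 0.11 = 6.16
Sum = 65.186
Extra credit: 65.186 + 0 = 65.186
65.186 is ≥ 65 and < 92 → Proficient

Proficient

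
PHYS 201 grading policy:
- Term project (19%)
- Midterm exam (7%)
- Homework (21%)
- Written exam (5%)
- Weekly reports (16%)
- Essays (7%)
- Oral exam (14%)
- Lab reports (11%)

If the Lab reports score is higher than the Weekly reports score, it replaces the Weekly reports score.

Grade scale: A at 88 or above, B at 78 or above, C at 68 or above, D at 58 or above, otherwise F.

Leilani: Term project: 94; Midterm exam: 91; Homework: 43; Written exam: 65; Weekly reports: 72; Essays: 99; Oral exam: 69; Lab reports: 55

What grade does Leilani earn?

Lab reports (55) ≤ Weekly reports (72), so Weekly reports stays at 72.
Weighted total:
  Term project 94 × 0.19 = 17.86
  Midterm exam 91 × 0.07 = 6.37
  Homework 43 × 0.21 = 9.03
  Written exam 65 × 0.05 = 3.25
  Weekly reports 72 × 0.16 = 11.52
  Essays 99 × 0.07 = 6.93
  Oral exam 69 × 0.14 = 9.66
  Lab reports 55 × 0.11 = 6.05
Sum = 70.67
70.67 is ≥ 68 and < 78 → C

C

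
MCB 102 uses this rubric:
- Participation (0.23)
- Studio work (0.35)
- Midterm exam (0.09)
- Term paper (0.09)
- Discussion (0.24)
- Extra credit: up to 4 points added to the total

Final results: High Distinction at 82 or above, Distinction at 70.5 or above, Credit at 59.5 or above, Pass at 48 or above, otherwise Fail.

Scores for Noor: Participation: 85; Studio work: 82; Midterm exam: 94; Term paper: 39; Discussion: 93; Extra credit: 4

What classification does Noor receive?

Weighted total:
  Participation 85 × 0.23 = 19.55
  Studio work 82 × 0.35 = 28.7
  Midterm exam 94 × 0.09 = 8.46
  Term paper 39 × 0.09 = 3.51
  Discussion 93 × 0.24 = 22.32
Sum = 82.54
Extra credit: 82.54 + 4 = 86.54
86.54 ≥ 82 → High Distinction

High Distinction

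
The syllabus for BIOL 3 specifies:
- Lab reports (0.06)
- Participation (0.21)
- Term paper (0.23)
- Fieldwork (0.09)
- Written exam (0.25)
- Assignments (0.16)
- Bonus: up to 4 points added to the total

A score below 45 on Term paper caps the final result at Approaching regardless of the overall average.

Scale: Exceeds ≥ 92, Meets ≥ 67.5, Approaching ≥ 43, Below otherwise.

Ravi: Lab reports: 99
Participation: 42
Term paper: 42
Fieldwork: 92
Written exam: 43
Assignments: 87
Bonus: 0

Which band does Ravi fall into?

Term paper score 42 < 45: minimum not met.
Weighted total:
  Lab reports 99 × 0.06 = 5.94
  Participation 42 × 0.21 = 8.82
  Term paper 42 × 0.23 = 9.66
  Fieldwork 92 × 0.09 = 8.28
  Written exam 43 × 0.25 = 10.75
  Assignments 87 × 0.16 = 13.92
Sum = 57.37
Bonus: 57.37 + 0 = 57.37
57.37 would be Approaching; cap at Approaching applies → Approaching.

Approaching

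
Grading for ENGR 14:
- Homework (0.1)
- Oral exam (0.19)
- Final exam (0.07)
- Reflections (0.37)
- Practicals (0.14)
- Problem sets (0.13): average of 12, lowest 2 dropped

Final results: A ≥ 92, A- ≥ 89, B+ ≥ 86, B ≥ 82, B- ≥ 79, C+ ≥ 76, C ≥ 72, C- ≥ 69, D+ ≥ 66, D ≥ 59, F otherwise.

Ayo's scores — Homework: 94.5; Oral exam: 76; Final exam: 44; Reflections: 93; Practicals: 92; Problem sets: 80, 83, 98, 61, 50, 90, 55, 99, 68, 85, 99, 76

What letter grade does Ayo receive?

B

Problem sets: drop 50, 55 → average of remaining 10 = 839/10 = 83.9
Weighted total:
  Homework 94.5 × 0.1 = 9.45
  Oral exam 76 × 0.19 = 14.44
  Final exam 44 × 0.07 = 3.08
  Reflections 93 × 0.37 = 34.41
  Practicals 92 × 0.14 = 12.88
  Problem sets 83.9 × 0.13 = 10.907
Sum = 85.167
85.167 is ≥ 82 and < 86 → B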